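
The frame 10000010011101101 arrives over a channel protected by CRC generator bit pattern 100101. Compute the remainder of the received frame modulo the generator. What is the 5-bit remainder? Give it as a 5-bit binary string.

Modulo-2 division of 10000010011101101 by 100101:
  pos 0: 100000 XOR 100101 = 000101
  pos 3: 101100 XOR 100101 = 001001
  pos 5: 100111 XOR 100101 = 000010
  pos 9: 101011 XOR 100101 = 001110
  pos 11: 111001 XOR 100101 = 011100
Remainder = 11100 (nonzero — an error is detected).

11100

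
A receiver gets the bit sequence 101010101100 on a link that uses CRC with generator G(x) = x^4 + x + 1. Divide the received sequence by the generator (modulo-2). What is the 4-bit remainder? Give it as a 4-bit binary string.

Modulo-2 division of 101010101100 by 10011:
  pos 0: 10101 XOR 10011 = 00110
  pos 2: 11001 XOR 10011 = 01010
  pos 3: 10100 XOR 10011 = 00111
  pos 5: 11111 XOR 10011 = 01100
  pos 6: 11000 XOR 10011 = 01011
  pos 7: 10110 XOR 10011 = 00101
Remainder = 0101 (nonzero — an error is detected).

0101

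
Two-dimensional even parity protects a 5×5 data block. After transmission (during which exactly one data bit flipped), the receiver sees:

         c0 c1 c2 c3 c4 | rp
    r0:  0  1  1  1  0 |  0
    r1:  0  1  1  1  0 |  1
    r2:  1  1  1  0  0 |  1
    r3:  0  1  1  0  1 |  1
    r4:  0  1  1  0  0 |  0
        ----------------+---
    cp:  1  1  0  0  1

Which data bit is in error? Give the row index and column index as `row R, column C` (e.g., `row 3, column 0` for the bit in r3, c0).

row 0, column 2

Recompute each row's even parity and compare to rp:
  r0: data parity 1, sent rp 0 → mismatch
  r1: data parity 1, sent rp 1 → ok
  r2: data parity 1, sent rp 1 → ok
  r3: data parity 1, sent rp 1 → ok
  r4: data parity 0, sent rp 0 → ok
Recompute each column's even parity and compare to cp:
  c0: data parity 1, sent cp 1 → ok
  c1: data parity 1, sent cp 1 → ok
  c2: data parity 1, sent cp 0 → mismatch
  c3: data parity 0, sent cp 0 → ok
  c4: data parity 1, sent cp 1 → ok
Exactly one row (r0) and one column (c2) fail → the flipped bit is at their intersection.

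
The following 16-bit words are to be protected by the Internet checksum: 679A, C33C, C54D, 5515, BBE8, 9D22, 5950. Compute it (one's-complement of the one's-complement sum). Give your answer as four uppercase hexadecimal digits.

One's-complement addition (fold any carry out of bit 15 back into bit 0):
  0x679A + 0xC33C = 0x12AD6 → wrap carry → 0x2AD7
  0x2AD7 + 0xC54D = 0x0F024
  0xF024 + 0x5515 = 0x14539 → wrap carry → 0x453A
  0x453A + 0xBBE8 = 0x10122 → wrap carry → 0x0123
  0x0123 + 0x9D22 = 0x09E45
  0x9E45 + 0x5950 = 0x0F795
One's-complement sum = 0xF795.
Checksum = ~0xF795 & 0xFFFF = 0x086A.

086A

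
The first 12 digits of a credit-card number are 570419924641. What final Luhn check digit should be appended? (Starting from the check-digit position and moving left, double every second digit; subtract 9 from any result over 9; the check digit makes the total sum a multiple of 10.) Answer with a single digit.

6

Partial digits right→left: 1 4 6 4 2 9 9 1 4 0 7 5
Double every second digit counting from the check-digit position (so the 1st, 3rd, 5th, ... of the partial from the right).
  doubled (with −9 where >9): 2 3 4 9 8 5 → sum 31
  kept as-is: 4 4 9 1 0 5 → sum 23
Total = 31 + 23 = 54.
Check digit = (10 − (54 mod 10)) mod 10 = 6.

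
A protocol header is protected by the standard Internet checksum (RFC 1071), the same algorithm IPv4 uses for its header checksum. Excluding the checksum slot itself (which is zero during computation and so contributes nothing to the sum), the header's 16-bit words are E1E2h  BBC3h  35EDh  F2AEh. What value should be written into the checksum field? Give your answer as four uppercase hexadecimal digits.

One's-complement addition (fold any carry out of bit 15 back into bit 0):
  0xE1E2 + 0xBBC3 = 0x19DA5 → wrap carry → 0x9DA6
  0x9DA6 + 0x35ED = 0x0D393
  0xD393 + 0xF2AE = 0x1C641 → wrap carry → 0xC642
One's-complement sum = 0xC642.
Checksum = ~0xC642 & 0xFFFF = 0x39BD.

39BD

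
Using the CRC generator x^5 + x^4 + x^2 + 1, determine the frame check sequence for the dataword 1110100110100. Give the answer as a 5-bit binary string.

Append 5 zeros: 111010011010000000. Divide by 110101 (XOR where the leading bit is 1):
  pos 0: 111010 XOR 110101 = 001111
  pos 2: 111101 XOR 110101 = 001000
  pos 4: 100010 XOR 110101 = 010111
  pos 5: 101111 XOR 110101 = 011010
  pos 6: 110100 XOR 110101 = 000001
  pos 11: 100000 XOR 110101 = 010101
  pos 12: 101010 XOR 110101 = 011111
Remainder (last 5 bits) = 11111. This is the CRC / FCS.

11111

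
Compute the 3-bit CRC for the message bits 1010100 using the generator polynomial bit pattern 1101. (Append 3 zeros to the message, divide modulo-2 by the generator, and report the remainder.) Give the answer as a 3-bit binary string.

110

Append 3 zeros: 1010100000. Divide by 1101 (XOR where the leading bit is 1):
  pos 0: 1010 XOR 1101 = 0111
  pos 1: 1111 XOR 1101 = 0010
  pos 3: 1000 XOR 1101 = 0101
  pos 4: 1010 XOR 1101 = 0111
  pos 5: 1110 XOR 1101 = 0011
Remainder (last 3 bits) = 110. This is the CRC / FCS.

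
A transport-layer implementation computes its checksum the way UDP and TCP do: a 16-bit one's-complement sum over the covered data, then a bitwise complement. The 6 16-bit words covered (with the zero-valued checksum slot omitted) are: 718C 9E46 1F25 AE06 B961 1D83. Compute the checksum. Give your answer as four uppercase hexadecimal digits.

4C1C

One's-complement addition (fold any carry out of bit 15 back into bit 0):
  0x718C + 0x9E46 = 0x10FD2 → wrap carry → 0x0FD3
  0x0FD3 + 0x1F25 = 0x02EF8
  0x2EF8 + 0xAE06 = 0x0DCFE
  0xDCFE + 0xB961 = 0x1965F → wrap carry → 0x9660
  0x9660 + 0x1D83 = 0x0B3E3
One's-complement sum = 0xB3E3.
Checksum = ~0xB3E3 & 0xFFFF = 0x4C1C.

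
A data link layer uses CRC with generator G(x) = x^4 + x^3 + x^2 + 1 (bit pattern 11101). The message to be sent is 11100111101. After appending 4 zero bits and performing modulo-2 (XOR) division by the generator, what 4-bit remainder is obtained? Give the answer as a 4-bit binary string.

Append 4 zeros: 111001111010000. Divide by 11101 (XOR where the leading bit is 1):
  pos 0: 11100 XOR 11101 = 00001
  pos 4: 11111 XOR 11101 = 00010
  pos 7: 10010 XOR 11101 = 01111
  pos 8: 11110 XOR 11101 = 00011
Remainder (last 4 bits) = 1100. This is the CRC / FCS.

1100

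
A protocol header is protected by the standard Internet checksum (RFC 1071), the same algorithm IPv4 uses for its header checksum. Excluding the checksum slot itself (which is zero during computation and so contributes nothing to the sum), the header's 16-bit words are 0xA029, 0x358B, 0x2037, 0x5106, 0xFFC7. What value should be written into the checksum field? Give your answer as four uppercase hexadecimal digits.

B945

One's-complement addition (fold any carry out of bit 15 back into bit 0):
  0xA029 + 0x358B = 0x0D5B4
  0xD5B4 + 0x2037 = 0x0F5EB
  0xF5EB + 0x5106 = 0x146F1 → wrap carry → 0x46F2
  0x46F2 + 0xFFC7 = 0x146B9 → wrap carry → 0x46BA
One's-complement sum = 0x46BA.
Checksum = ~0x46BA & 0xFFFF = 0xB945.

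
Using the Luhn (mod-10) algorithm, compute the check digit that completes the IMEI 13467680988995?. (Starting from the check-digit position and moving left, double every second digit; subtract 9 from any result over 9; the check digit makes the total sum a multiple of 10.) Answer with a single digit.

5

Partial digits right→left: 5 9 9 8 8 9 0 8 6 7 6 4 3 1
Double every second digit counting from the check-digit position (so the 1st, 3rd, 5th, ... of the partial from the right).
  doubled (with −9 where >9): 1 9 7 0 3 3 6 → sum 29
  kept as-is: 9 8 9 8 7 4 1 → sum 46
Total = 29 + 46 = 75.
Check digit = (10 − (75 mod 10)) mod 10 = 5.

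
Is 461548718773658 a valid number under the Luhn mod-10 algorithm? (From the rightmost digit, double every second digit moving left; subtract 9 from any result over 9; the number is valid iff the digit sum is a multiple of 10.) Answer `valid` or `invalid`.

valid

From the right, keep odd positions and double even positions (subtract 9 from any doubled value over 9):
  doubled (positions 2,4,...): 1 6 5 2 7 1 3 → sum 25
  kept (positions 1,3,...): 8 6 7 8 7 4 1 4 → sum 45
Total = 70.
70 mod 10 = 0, so the number is valid.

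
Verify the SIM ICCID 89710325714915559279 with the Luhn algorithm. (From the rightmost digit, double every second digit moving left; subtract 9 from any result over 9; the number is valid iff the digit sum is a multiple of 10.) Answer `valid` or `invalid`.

invalid

From the right, keep odd positions and double even positions (subtract 9 from any doubled value over 9):
  doubled (positions 2,4,...): 5 9 1 2 8 5 4 0 5 7 → sum 46
  kept (positions 1,3,...): 9 2 5 5 9 1 5 3 1 9 → sum 49
Total = 95.
95 mod 10 = 5, so the number is invalid.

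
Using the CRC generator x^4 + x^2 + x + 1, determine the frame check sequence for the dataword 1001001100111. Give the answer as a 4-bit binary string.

0001

Append 4 zeros: 10010011001110000. Divide by 10111 (XOR where the leading bit is 1):
  pos 0: 10010 XOR 10111 = 00101
  pos 2: 10101 XOR 10111 = 00010
  pos 5: 10100 XOR 10111 = 00011
  pos 8: 11111 XOR 10111 = 01000
  pos 9: 10000 XOR 10111 = 00111
  pos 11: 11100 XOR 10111 = 01011
  pos 12: 10110 XOR 10111 = 00001
Remainder (last 4 bits) = 0001. This is the CRC / FCS.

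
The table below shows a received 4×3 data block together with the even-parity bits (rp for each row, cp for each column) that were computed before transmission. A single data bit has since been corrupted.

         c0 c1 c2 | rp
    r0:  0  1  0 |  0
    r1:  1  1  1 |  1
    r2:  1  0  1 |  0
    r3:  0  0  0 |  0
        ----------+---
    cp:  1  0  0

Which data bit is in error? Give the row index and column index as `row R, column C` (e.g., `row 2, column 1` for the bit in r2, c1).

row 0, column 0

Recompute each row's even parity and compare to rp:
  r0: data parity 1, sent rp 0 → mismatch
  r1: data parity 1, sent rp 1 → ok
  r2: data parity 0, sent rp 0 → ok
  r3: data parity 0, sent rp 0 → ok
Recompute each column's even parity and compare to cp:
  c0: data parity 0, sent cp 1 → mismatch
  c1: data parity 0, sent cp 0 → ok
  c2: data parity 0, sent cp 0 → ok
Exactly one row (r0) and one column (c0) fail → the flipped bit is at their intersection.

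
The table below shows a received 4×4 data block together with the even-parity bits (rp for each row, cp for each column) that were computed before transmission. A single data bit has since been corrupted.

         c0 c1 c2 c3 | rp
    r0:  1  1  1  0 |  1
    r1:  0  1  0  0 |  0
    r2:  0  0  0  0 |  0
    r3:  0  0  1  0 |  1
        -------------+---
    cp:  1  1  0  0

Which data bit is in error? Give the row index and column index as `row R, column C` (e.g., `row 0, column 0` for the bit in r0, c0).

Recompute each row's even parity and compare to rp:
  r0: data parity 1, sent rp 1 → ok
  r1: data parity 1, sent rp 0 → mismatch
  r2: data parity 0, sent rp 0 → ok
  r3: data parity 1, sent rp 1 → ok
Recompute each column's even parity and compare to cp:
  c0: data parity 1, sent cp 1 → ok
  c1: data parity 0, sent cp 1 → mismatch
  c2: data parity 0, sent cp 0 → ok
  c3: data parity 0, sent cp 0 → ok
Exactly one row (r1) and one column (c1) fail → the flipped bit is at their intersection.

row 1, column 1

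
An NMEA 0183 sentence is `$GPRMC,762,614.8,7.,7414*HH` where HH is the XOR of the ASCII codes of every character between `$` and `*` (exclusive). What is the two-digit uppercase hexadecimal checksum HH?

42

XOR the ASCII codes of the payload characters:
  'G' = 0x47 → acc = 0x47
  'P' = 0x50 → acc = 0x17
  'R' = 0x52 → acc = 0x45
  'M' = 0x4D → acc = 0x08
  'C' = 0x43 → acc = 0x4B
  ',' = 0x2C → acc = 0x67
  '7' = 0x37 → acc = 0x50
  '6' = 0x36 → acc = 0x66
  '2' = 0x32 → acc = 0x54
  ',' = 0x2C → acc = 0x78
  '6' = 0x36 → acc = 0x4E
  '1' = 0x31 → acc = 0x7F
  '4' = 0x34 → acc = 0x4B
  '.' = 0x2E → acc = 0x65
  '8' = 0x38 → acc = 0x5D
  ',' = 0x2C → acc = 0x71
  '7' = 0x37 → acc = 0x46
  '.' = 0x2E → acc = 0x68
  ',' = 0x2C → acc = 0x44
  '7' = 0x37 → acc = 0x73
  '4' = 0x34 → acc = 0x47
  '1' = 0x31 → acc = 0x76
  '4' = 0x34 → acc = 0x42
Checksum = 0x42.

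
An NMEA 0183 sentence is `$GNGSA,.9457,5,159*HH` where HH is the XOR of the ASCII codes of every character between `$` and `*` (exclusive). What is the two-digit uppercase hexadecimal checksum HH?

59

XOR the ASCII codes of the payload characters:
  'G' = 0x47 → acc = 0x47
  'N' = 0x4E → acc = 0x09
  'G' = 0x47 → acc = 0x4E
  'S' = 0x53 → acc = 0x1D
  'A' = 0x41 → acc = 0x5C
  ',' = 0x2C → acc = 0x70
  '.' = 0x2E → acc = 0x5E
  '9' = 0x39 → acc = 0x67
  '4' = 0x34 → acc = 0x53
  '5' = 0x35 → acc = 0x66
  '7' = 0x37 → acc = 0x51
  ',' = 0x2C → acc = 0x7D
  '5' = 0x35 → acc = 0x48
  ',' = 0x2C → acc = 0x64
  '1' = 0x31 → acc = 0x55
  '5' = 0x35 → acc = 0x60
  '9' = 0x39 → acc = 0x59
Checksum = 0x59.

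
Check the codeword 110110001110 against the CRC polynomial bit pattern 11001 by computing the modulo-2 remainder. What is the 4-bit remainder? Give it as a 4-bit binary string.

0000

Modulo-2 division of 110110001110 by 11001:
  pos 0: 11011 XOR 11001 = 00010
  pos 3: 10000 XOR 11001 = 01001
  pos 4: 10011 XOR 11001 = 01010
  pos 5: 10101 XOR 11001 = 01100
  pos 6: 11001 XOR 11001 = 00000
Remainder = 0000 (zero — the frame passes the CRC check).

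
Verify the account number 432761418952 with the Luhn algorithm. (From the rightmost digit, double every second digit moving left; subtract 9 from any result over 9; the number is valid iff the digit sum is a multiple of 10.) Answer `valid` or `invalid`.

From the right, keep odd positions and double even positions (subtract 9 from any doubled value over 9):
  doubled (positions 2,4,...): 1 7 8 3 4 8 → sum 31
  kept (positions 1,3,...): 2 9 1 1 7 3 → sum 23
Total = 54.
54 mod 10 = 4, so the number is invalid.

invalid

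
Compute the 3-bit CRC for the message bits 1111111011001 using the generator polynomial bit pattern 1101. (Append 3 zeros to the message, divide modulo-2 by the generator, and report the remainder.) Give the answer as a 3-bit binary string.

010

Append 3 zeros: 1111111011001000. Divide by 1101 (XOR where the leading bit is 1):
  pos 0: 1111 XOR 1101 = 0010
  pos 2: 1011 XOR 1101 = 0110
  pos 3: 1101 XOR 1101 = 0000
  pos 8: 1100 XOR 1101 = 0001
  pos 11: 1100 XOR 1101 = 0001
Remainder (last 3 bits) = 010. This is the CRC / FCS.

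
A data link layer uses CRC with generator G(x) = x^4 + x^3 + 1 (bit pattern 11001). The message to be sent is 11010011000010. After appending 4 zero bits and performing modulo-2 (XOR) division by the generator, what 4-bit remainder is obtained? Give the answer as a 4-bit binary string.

Append 4 zeros: 110100110000100000. Divide by 11001 (XOR where the leading bit is 1):
  pos 0: 11010 XOR 11001 = 00011
  pos 3: 11011 XOR 11001 = 00010
  pos 6: 10000 XOR 11001 = 01001
  pos 7: 10010 XOR 11001 = 01011
  pos 8: 10111 XOR 11001 = 01110
  pos 9: 11100 XOR 11001 = 00101
  pos 11: 10100 XOR 11001 = 01101
  pos 12: 11010 XOR 11001 = 00011
Remainder (last 4 bits) = 0110. This is the CRC / FCS.

0110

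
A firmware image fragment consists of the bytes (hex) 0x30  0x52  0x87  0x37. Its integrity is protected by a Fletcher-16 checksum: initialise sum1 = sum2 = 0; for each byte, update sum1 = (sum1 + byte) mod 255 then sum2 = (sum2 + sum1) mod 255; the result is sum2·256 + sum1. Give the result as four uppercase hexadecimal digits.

FD41

Running sums (mod 255):
  after byte 0 (0x30): sum1=48, sum2=48
  after byte 1 (0x52): sum1=130, sum2=178
  after byte 2 (0x87): sum1=10, sum2=188
  after byte 3 (0x37): sum1=65, sum2=253
Checksum = sum2·256 + sum1 = 253·256 + 65 = 64833 = 0xFD41.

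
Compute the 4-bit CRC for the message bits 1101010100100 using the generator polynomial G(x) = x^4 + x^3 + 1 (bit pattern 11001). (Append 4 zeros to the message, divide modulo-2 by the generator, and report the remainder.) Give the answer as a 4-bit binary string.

0010

Append 4 zeros: 11010101001000000. Divide by 11001 (XOR where the leading bit is 1):
  pos 0: 11010 XOR 11001 = 00011
  pos 3: 11101 XOR 11001 = 00100
  pos 5: 10000 XOR 11001 = 01001
  pos 6: 10011 XOR 11001 = 01010
  pos 7: 10100 XOR 11001 = 01101
  pos 8: 11010 XOR 11001 = 00011
  pos 11: 11000 XOR 11001 = 00001
Remainder (last 4 bits) = 0010. This is the CRC / FCS.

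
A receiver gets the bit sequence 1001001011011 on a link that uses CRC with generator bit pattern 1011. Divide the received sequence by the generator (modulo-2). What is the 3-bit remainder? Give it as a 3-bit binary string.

Modulo-2 division of 1001001011011 by 1011:
  pos 0: 1001 XOR 1011 = 0010
  pos 2: 1000 XOR 1011 = 0011
  pos 4: 1110 XOR 1011 = 0101
  pos 5: 1011 XOR 1011 = 0000
  pos 9: 1011 XOR 1011 = 0000
Remainder = 000 (zero — the frame passes the CRC check).

000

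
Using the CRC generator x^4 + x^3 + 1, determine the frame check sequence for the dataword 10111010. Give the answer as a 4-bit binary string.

1010

Append 4 zeros: 101110100000. Divide by 11001 (XOR where the leading bit is 1):
  pos 0: 10111 XOR 11001 = 01110
  pos 1: 11100 XOR 11001 = 00101
  pos 3: 10110 XOR 11001 = 01111
  pos 4: 11110 XOR 11001 = 00111
  pos 6: 11100 XOR 11001 = 00101
Remainder (last 4 bits) = 1010. This is the CRC / FCS.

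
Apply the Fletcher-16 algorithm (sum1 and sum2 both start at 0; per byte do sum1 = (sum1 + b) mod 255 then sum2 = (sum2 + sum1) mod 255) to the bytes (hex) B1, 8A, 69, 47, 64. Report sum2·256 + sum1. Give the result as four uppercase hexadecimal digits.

Running sums (mod 255):
  after byte 0 (B1): sum1=177, sum2=177
  after byte 1 (8A): sum1=60, sum2=237
  after byte 2 (69): sum1=165, sum2=147
  after byte 3 (47): sum1=236, sum2=128
  after byte 4 (64): sum1=81, sum2=209
Checksum = sum2·256 + sum1 = 209·256 + 81 = 53585 = 0xD151.

D151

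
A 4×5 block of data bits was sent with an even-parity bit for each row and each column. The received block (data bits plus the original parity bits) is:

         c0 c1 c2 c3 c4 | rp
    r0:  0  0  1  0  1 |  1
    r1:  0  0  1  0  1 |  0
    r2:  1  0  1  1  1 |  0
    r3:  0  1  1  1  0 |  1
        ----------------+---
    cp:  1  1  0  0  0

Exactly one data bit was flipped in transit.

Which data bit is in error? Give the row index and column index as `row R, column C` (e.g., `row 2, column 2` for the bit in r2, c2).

Recompute each row's even parity and compare to rp:
  r0: data parity 0, sent rp 1 → mismatch
  r1: data parity 0, sent rp 0 → ok
  r2: data parity 0, sent rp 0 → ok
  r3: data parity 1, sent rp 1 → ok
Recompute each column's even parity and compare to cp:
  c0: data parity 1, sent cp 1 → ok
  c1: data parity 1, sent cp 1 → ok
  c2: data parity 0, sent cp 0 → ok
  c3: data parity 0, sent cp 0 → ok
  c4: data parity 1, sent cp 0 → mismatch
Exactly one row (r0) and one column (c4) fail → the flipped bit is at their intersection.

row 0, column 4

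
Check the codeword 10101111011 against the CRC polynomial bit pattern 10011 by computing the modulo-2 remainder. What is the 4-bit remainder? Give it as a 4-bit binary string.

0000

Modulo-2 division of 10101111011 by 10011:
  pos 0: 10101 XOR 10011 = 00110
  pos 2: 11011 XOR 10011 = 01000
  pos 3: 10001 XOR 10011 = 00010
  pos 6: 10011 XOR 10011 = 00000
Remainder = 0000 (zero — the frame passes the CRC check).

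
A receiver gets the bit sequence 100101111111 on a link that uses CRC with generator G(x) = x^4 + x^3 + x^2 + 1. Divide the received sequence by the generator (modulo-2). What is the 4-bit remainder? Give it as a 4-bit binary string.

0100

Modulo-2 division of 100101111111 by 11101:
  pos 0: 10010 XOR 11101 = 01111
  pos 1: 11111 XOR 11101 = 00010
  pos 4: 10111 XOR 11101 = 01010
  pos 5: 10101 XOR 11101 = 01000
  pos 6: 10001 XOR 11101 = 01100
  pos 7: 11001 XOR 11101 = 00100
Remainder = 0100 (nonzero — an error is detected).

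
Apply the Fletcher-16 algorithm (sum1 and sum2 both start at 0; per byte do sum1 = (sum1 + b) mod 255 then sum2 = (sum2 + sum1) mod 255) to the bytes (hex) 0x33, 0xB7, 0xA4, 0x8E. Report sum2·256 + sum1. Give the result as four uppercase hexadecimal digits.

CB1E

Running sums (mod 255):
  after byte 0 (0x33): sum1=51, sum2=51
  after byte 1 (0xB7): sum1=234, sum2=30
  after byte 2 (0xA4): sum1=143, sum2=173
  after byte 3 (0x8E): sum1=30, sum2=203
Checksum = sum2·256 + sum1 = 203·256 + 30 = 51998 = 0xCB1E.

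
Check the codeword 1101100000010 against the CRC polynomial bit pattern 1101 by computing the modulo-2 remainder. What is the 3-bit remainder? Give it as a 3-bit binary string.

Modulo-2 division of 1101100000010 by 1101:
  pos 0: 1101 XOR 1101 = 0000
  pos 4: 1000 XOR 1101 = 0101
  pos 5: 1010 XOR 1101 = 0111
  pos 6: 1110 XOR 1101 = 0011
  pos 8: 1101 XOR 1101 = 0000
Remainder = 000 (zero — the frame passes the CRC check).

000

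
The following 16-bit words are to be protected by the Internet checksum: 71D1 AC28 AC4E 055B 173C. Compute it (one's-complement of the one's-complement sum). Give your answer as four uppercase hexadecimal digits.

One's-complement addition (fold any carry out of bit 15 back into bit 0):
  0x71D1 + 0xAC28 = 0x11DF9 → wrap carry → 0x1DFA
  0x1DFA + 0xAC4E = 0x0CA48
  0xCA48 + 0x055B = 0x0CFA3
  0xCFA3 + 0x173C = 0x0E6DF
One's-complement sum = 0xE6DF.
Checksum = ~0xE6DF & 0xFFFF = 0x1920.

1920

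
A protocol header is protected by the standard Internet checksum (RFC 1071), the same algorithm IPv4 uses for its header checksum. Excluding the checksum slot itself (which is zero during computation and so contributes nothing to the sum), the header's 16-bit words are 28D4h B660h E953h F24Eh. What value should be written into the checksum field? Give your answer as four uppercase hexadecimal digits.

4528

One's-complement addition (fold any carry out of bit 15 back into bit 0):
  0x28D4 + 0xB660 = 0x0DF34
  0xDF34 + 0xE953 = 0x1C887 → wrap carry → 0xC888
  0xC888 + 0xF24E = 0x1BAD6 → wrap carry → 0xBAD7
One's-complement sum = 0xBAD7.
Checksum = ~0xBAD7 & 0xFFFF = 0x4528.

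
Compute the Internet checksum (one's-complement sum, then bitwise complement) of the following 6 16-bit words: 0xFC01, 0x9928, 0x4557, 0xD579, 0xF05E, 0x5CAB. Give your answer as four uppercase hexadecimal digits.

02FA

One's-complement addition (fold any carry out of bit 15 back into bit 0):
  0xFC01 + 0x9928 = 0x19529 → wrap carry → 0x952A
  0x952A + 0x4557 = 0x0DA81
  0xDA81 + 0xD579 = 0x1AFFA → wrap carry → 0xAFFB
  0xAFFB + 0xF05E = 0x1A059 → wrap carry → 0xA05A
  0xA05A + 0x5CAB = 0x0FD05
One's-complement sum = 0xFD05.
Checksum = ~0xFD05 & 0xFFFF = 0x02FA.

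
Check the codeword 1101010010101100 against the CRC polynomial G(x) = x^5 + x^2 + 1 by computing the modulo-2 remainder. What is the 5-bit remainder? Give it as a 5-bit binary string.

Modulo-2 division of 1101010010101100 by 100101:
  pos 0: 110101 XOR 100101 = 010000
  pos 1: 100000 XOR 100101 = 000101
  pos 4: 101010 XOR 100101 = 001111
  pos 6: 111110 XOR 100101 = 011011
  pos 7: 110111 XOR 100101 = 010010
  pos 8: 100101 XOR 100101 = 000000
Remainder = 00000 (zero — the frame passes the CRC check).

00000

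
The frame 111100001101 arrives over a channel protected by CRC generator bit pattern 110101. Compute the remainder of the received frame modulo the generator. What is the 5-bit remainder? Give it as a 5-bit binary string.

Modulo-2 division of 111100001101 by 110101:
  pos 0: 111100 XOR 110101 = 001001
  pos 2: 100100 XOR 110101 = 010001
  pos 3: 100011 XOR 110101 = 010110
  pos 4: 101101 XOR 110101 = 011000
  pos 5: 110000 XOR 110101 = 000101
Remainder = 01011 (nonzero — an error is detected).

01011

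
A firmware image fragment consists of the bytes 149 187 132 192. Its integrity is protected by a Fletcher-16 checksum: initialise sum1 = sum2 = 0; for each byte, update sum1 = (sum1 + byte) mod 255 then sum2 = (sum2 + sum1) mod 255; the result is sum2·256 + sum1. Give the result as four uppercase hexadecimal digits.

5396

Running sums (mod 255):
  after byte 0 (149): sum1=149, sum2=149
  after byte 1 (187): sum1=81, sum2=230
  after byte 2 (132): sum1=213, sum2=188
  after byte 3 (192): sum1=150, sum2=83
Checksum = sum2·256 + sum1 = 83·256 + 150 = 21398 = 0x5396.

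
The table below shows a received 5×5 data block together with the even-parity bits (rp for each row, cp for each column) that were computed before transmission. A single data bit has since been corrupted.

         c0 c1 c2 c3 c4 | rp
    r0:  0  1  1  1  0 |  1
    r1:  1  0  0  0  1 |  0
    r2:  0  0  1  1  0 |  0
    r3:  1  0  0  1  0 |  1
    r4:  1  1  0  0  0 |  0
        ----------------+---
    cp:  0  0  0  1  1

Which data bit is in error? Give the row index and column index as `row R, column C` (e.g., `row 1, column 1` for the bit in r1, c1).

row 3, column 0

Recompute each row's even parity and compare to rp:
  r0: data parity 1, sent rp 1 → ok
  r1: data parity 0, sent rp 0 → ok
  r2: data parity 0, sent rp 0 → ok
  r3: data parity 0, sent rp 1 → mismatch
  r4: data parity 0, sent rp 0 → ok
Recompute each column's even parity and compare to cp:
  c0: data parity 1, sent cp 0 → mismatch
  c1: data parity 0, sent cp 0 → ok
  c2: data parity 0, sent cp 0 → ok
  c3: data parity 1, sent cp 1 → ok
  c4: data parity 1, sent cp 1 → ok
Exactly one row (r3) and one column (c0) fail → the flipped bit is at their intersection.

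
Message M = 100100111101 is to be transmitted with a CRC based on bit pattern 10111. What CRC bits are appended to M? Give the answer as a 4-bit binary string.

Append 4 zeros: 1001001111010000. Divide by 10111 (XOR where the leading bit is 1):
  pos 0: 10010 XOR 10111 = 00101
  pos 2: 10101 XOR 10111 = 00010
  pos 5: 10111 XOR 10111 = 00000
  pos 11: 10000 XOR 10111 = 00111
Remainder (last 4 bits) = 0111. This is the CRC / FCS.

0111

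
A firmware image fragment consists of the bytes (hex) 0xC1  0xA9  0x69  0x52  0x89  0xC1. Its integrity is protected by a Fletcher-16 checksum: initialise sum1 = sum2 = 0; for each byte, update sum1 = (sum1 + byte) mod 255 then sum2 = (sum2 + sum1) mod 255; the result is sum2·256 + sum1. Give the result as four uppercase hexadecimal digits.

Running sums (mod 255):
  after byte 0 (0xC1): sum1=193, sum2=193
  after byte 1 (0xA9): sum1=107, sum2=45
  after byte 2 (0x69): sum1=212, sum2=2
  after byte 3 (0x52): sum1=39, sum2=41
  after byte 4 (0x89): sum1=176, sum2=217
  after byte 5 (0xC1): sum1=114, sum2=76
Checksum = sum2·256 + sum1 = 76·256 + 114 = 19570 = 0x4C72.

4C72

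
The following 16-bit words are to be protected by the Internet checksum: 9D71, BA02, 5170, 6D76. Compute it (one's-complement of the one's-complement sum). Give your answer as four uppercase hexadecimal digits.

E9A4

One's-complement addition (fold any carry out of bit 15 back into bit 0):
  0x9D71 + 0xBA02 = 0x15773 → wrap carry → 0x5774
  0x5774 + 0x5170 = 0x0A8E4
  0xA8E4 + 0x6D76 = 0x1165A → wrap carry → 0x165B
One's-complement sum = 0x165B.
Checksum = ~0x165B & 0xFFFF = 0xE9A4.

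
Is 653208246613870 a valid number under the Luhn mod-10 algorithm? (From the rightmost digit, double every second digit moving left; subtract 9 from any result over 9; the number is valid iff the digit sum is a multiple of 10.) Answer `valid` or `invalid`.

valid

From the right, keep odd positions and double even positions (subtract 9 from any doubled value over 9):
  doubled (positions 2,4,...): 5 6 3 8 7 4 1 → sum 34
  kept (positions 1,3,...): 0 8 1 6 2 0 3 6 → sum 26
Total = 60.
60 mod 10 = 0, so the number is valid.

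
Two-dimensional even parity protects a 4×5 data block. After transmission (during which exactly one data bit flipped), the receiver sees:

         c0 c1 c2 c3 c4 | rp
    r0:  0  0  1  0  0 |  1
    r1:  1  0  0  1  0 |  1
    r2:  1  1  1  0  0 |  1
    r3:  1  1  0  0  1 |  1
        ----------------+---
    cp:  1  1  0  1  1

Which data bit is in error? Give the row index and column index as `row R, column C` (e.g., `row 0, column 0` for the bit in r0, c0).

Recompute each row's even parity and compare to rp:
  r0: data parity 1, sent rp 1 → ok
  r1: data parity 0, sent rp 1 → mismatch
  r2: data parity 1, sent rp 1 → ok
  r3: data parity 1, sent rp 1 → ok
Recompute each column's even parity and compare to cp:
  c0: data parity 1, sent cp 1 → ok
  c1: data parity 0, sent cp 1 → mismatch
  c2: data parity 0, sent cp 0 → ok
  c3: data parity 1, sent cp 1 → ok
  c4: data parity 1, sent cp 1 → ok
Exactly one row (r1) and one column (c1) fail → the flipped bit is at their intersection.

row 1, column 1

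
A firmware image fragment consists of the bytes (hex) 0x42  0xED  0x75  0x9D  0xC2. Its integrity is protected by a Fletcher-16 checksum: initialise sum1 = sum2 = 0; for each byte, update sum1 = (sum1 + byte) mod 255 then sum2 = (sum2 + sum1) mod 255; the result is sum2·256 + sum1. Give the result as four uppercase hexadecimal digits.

6106

Running sums (mod 255):
  after byte 0 (0x42): sum1=66, sum2=66
  after byte 1 (0xED): sum1=48, sum2=114
  after byte 2 (0x75): sum1=165, sum2=24
  after byte 3 (0x9D): sum1=67, sum2=91
  after byte 4 (0xC2): sum1=6, sum2=97
Checksum = sum2·256 + sum1 = 97·256 + 6 = 24838 = 0x6106.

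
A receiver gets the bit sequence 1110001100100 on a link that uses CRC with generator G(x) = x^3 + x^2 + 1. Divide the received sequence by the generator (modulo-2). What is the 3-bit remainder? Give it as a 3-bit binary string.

Modulo-2 division of 1110001100100 by 1101:
  pos 0: 1110 XOR 1101 = 0011
  pos 2: 1100 XOR 1101 = 0001
  pos 5: 1110 XOR 1101 = 0011
  pos 7: 1101 XOR 1101 = 0000
Remainder = 000 (zero — the frame passes the CRC check).

000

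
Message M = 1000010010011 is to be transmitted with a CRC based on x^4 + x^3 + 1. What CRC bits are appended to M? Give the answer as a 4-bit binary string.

Append 4 zeros: 10000100100110000. Divide by 11001 (XOR where the leading bit is 1):
  pos 0: 10000 XOR 11001 = 01001
  pos 1: 10011 XOR 11001 = 01010
  pos 2: 10100 XOR 11001 = 01101
  pos 3: 11010 XOR 11001 = 00011
  pos 6: 11100 XOR 11001 = 00101
  pos 8: 10111 XOR 11001 = 01110
  pos 9: 11100 XOR 11001 = 00101
  pos 11: 10100 XOR 11001 = 01101
  pos 12: 11010 XOR 11001 = 00011
Remainder (last 4 bits) = 0011. This is the CRC / FCS.

0011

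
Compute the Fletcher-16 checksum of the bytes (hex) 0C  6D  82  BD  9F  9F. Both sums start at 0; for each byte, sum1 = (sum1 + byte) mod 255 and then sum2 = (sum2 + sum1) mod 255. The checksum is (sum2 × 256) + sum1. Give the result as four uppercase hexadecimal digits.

8DF8

Running sums (mod 255):
  after byte 0 (0C): sum1=12, sum2=12
  after byte 1 (6D): sum1=121, sum2=133
  after byte 2 (82): sum1=251, sum2=129
  after byte 3 (BD): sum1=185, sum2=59
  after byte 4 (9F): sum1=89, sum2=148
  after byte 5 (9F): sum1=248, sum2=141
Checksum = sum2·256 + sum1 = 141·256 + 248 = 36344 = 0x8DF8.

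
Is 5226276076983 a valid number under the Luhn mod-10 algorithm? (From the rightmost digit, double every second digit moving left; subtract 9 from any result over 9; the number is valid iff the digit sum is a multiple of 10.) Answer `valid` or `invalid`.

invalid

From the right, keep odd positions and double even positions (subtract 9 from any doubled value over 9):
  doubled (positions 2,4,...): 7 3 0 5 3 4 → sum 22
  kept (positions 1,3,...): 3 9 7 6 2 2 5 → sum 34
Total = 56.
56 mod 10 = 6, so the number is invalid.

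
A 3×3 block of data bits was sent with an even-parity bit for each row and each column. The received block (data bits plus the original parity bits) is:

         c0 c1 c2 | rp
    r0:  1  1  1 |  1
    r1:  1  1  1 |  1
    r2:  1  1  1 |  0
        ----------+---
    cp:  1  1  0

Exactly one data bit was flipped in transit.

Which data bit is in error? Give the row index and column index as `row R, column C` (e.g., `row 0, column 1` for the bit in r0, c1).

row 2, column 2

Recompute each row's even parity and compare to rp:
  r0: data parity 1, sent rp 1 → ok
  r1: data parity 1, sent rp 1 → ok
  r2: data parity 1, sent rp 0 → mismatch
Recompute each column's even parity and compare to cp:
  c0: data parity 1, sent cp 1 → ok
  c1: data parity 1, sent cp 1 → ok
  c2: data parity 1, sent cp 0 → mismatch
Exactly one row (r2) and one column (c2) fail → the flipped bit is at their intersection.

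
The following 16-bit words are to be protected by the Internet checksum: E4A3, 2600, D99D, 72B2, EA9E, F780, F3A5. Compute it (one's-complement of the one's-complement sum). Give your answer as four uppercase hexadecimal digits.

One's-complement addition (fold any carry out of bit 15 back into bit 0):
  0xE4A3 + 0x2600 = 0x10AA3 → wrap carry → 0x0AA4
  0x0AA4 + 0xD99D = 0x0E441
  0xE441 + 0x72B2 = 0x156F3 → wrap carry → 0x56F4
  0x56F4 + 0xEA9E = 0x14192 → wrap carry → 0x4193
  0x4193 + 0xF780 = 0x13913 → wrap carry → 0x3914
  0x3914 + 0xF3A5 = 0x12CB9 → wrap carry → 0x2CBA
One's-complement sum = 0x2CBA.
Checksum = ~0x2CBA & 0xFFFF = 0xD345.

D345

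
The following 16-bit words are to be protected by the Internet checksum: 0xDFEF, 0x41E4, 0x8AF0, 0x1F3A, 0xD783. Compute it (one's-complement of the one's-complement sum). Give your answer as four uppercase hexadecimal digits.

5C7D

One's-complement addition (fold any carry out of bit 15 back into bit 0):
  0xDFEF + 0x41E4 = 0x121D3 → wrap carry → 0x21D4
  0x21D4 + 0x8AF0 = 0x0ACC4
  0xACC4 + 0x1F3A = 0x0CBFE
  0xCBFE + 0xD783 = 0x1A381 → wrap carry → 0xA382
One's-complement sum = 0xA382.
Checksum = ~0xA382 & 0xFFFF = 0x5C7D.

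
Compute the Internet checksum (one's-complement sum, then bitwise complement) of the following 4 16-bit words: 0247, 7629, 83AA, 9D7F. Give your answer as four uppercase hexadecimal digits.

One's-complement addition (fold any carry out of bit 15 back into bit 0):
  0x0247 + 0x7629 = 0x07870
  0x7870 + 0x83AA = 0x0FC1A
  0xFC1A + 0x9D7F = 0x19999 → wrap carry → 0x999A
One's-complement sum = 0x999A.
Checksum = ~0x999A & 0xFFFF = 0x6665.

6665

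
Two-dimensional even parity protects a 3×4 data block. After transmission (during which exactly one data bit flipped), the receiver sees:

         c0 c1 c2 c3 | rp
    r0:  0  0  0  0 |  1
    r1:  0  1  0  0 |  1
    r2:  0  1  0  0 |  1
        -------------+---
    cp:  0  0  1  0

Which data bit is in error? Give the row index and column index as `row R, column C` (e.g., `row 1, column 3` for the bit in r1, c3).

Recompute each row's even parity and compare to rp:
  r0: data parity 0, sent rp 1 → mismatch
  r1: data parity 1, sent rp 1 → ok
  r2: data parity 1, sent rp 1 → ok
Recompute each column's even parity and compare to cp:
  c0: data parity 0, sent cp 0 → ok
  c1: data parity 0, sent cp 0 → ok
  c2: data parity 0, sent cp 1 → mismatch
  c3: data parity 0, sent cp 0 → ok
Exactly one row (r0) and one column (c2) fail → the flipped bit is at their intersection.

row 0, column 2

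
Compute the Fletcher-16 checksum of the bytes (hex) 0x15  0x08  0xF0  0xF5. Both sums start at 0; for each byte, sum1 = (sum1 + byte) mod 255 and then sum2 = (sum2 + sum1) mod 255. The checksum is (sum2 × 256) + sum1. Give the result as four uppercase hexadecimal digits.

Running sums (mod 255):
  after byte 0 (0x15): sum1=21, sum2=21
  after byte 1 (0x08): sum1=29, sum2=50
  after byte 2 (0xF0): sum1=14, sum2=64
  after byte 3 (0xF5): sum1=4, sum2=68
Checksum = sum2·256 + sum1 = 68·256 + 4 = 17412 = 0x4404.

4404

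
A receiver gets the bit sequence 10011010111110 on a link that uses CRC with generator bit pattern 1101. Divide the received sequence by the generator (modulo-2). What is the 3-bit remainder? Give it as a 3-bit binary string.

001

Modulo-2 division of 10011010111110 by 1101:
  pos 0: 1001 XOR 1101 = 0100
  pos 1: 1001 XOR 1101 = 0100
  pos 2: 1000 XOR 1101 = 0101
  pos 3: 1011 XOR 1101 = 0110
  pos 4: 1100 XOR 1101 = 0001
  pos 7: 1111 XOR 1101 = 0010
  pos 9: 1011 XOR 1101 = 0110
  pos 10: 1100 XOR 1101 = 0001
Remainder = 001 (nonzero — an error is detected).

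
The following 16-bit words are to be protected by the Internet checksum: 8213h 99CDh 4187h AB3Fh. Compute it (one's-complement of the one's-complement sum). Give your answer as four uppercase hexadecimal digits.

F757

One's-complement addition (fold any carry out of bit 15 back into bit 0):
  0x8213 + 0x99CD = 0x11BE0 → wrap carry → 0x1BE1
  0x1BE1 + 0x4187 = 0x05D68
  0x5D68 + 0xAB3F = 0x108A7 → wrap carry → 0x08A8
One's-complement sum = 0x08A8.
Checksum = ~0x08A8 & 0xFFFF = 0xF757.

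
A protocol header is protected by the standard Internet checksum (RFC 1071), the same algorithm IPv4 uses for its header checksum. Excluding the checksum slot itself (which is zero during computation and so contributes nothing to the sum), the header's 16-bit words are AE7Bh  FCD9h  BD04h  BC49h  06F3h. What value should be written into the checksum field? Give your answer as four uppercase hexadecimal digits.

One's-complement addition (fold any carry out of bit 15 back into bit 0):
  0xAE7B + 0xFCD9 = 0x1AB54 → wrap carry → 0xAB55
  0xAB55 + 0xBD04 = 0x16859 → wrap carry → 0x685A
  0x685A + 0xBC49 = 0x124A3 → wrap carry → 0x24A4
  0x24A4 + 0x06F3 = 0x02B97
One's-complement sum = 0x2B97.
Checksum = ~0x2B97 & 0xFFFF = 0xD468.

D468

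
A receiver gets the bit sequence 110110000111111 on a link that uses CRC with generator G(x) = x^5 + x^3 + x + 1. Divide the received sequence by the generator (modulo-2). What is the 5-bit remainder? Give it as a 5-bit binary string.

00000

Modulo-2 division of 110110000111111 by 101011:
  pos 0: 110110 XOR 101011 = 011101
  pos 1: 111010 XOR 101011 = 010001
  pos 2: 100010 XOR 101011 = 001001
  pos 4: 100101 XOR 101011 = 001110
  pos 6: 111011 XOR 101011 = 010000
  pos 7: 100001 XOR 101011 = 001010
  pos 9: 101011 XOR 101011 = 000000
Remainder = 00000 (zero — the frame passes the CRC check).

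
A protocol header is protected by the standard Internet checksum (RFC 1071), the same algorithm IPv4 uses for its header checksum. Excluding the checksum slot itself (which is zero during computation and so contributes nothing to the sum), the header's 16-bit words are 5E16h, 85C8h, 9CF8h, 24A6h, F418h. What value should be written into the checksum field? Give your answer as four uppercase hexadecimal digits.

One's-complement addition (fold any carry out of bit 15 back into bit 0):
  0x5E16 + 0x85C8 = 0x0E3DE
  0xE3DE + 0x9CF8 = 0x180D6 → wrap carry → 0x80D7
  0x80D7 + 0x24A6 = 0x0A57D
  0xA57D + 0xF418 = 0x19995 → wrap carry → 0x9996
One's-complement sum = 0x9996.
Checksum = ~0x9996 & 0xFFFF = 0x6669.

6669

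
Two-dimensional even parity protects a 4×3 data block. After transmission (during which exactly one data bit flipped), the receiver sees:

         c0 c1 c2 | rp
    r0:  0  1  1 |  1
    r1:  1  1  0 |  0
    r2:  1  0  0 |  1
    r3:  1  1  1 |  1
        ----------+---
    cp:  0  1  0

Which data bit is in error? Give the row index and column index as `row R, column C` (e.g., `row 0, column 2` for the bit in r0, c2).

Recompute each row's even parity and compare to rp:
  r0: data parity 0, sent rp 1 → mismatch
  r1: data parity 0, sent rp 0 → ok
  r2: data parity 1, sent rp 1 → ok
  r3: data parity 1, sent rp 1 → ok
Recompute each column's even parity and compare to cp:
  c0: data parity 1, sent cp 0 → mismatch
  c1: data parity 1, sent cp 1 → ok
  c2: data parity 0, sent cp 0 → ok
Exactly one row (r0) and one column (c0) fail → the flipped bit is at their intersection.

row 0, column 0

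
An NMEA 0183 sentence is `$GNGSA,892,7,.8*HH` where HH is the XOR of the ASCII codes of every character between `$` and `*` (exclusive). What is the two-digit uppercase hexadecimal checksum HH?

XOR the ASCII codes of the payload characters:
  'G' = 0x47 → acc = 0x47
  'N' = 0x4E → acc = 0x09
  'G' = 0x47 → acc = 0x4E
  'S' = 0x53 → acc = 0x1D
  'A' = 0x41 → acc = 0x5C
  ',' = 0x2C → acc = 0x70
  '8' = 0x38 → acc = 0x48
  '9' = 0x39 → acc = 0x71
  '2' = 0x32 → acc = 0x43
  ',' = 0x2C → acc = 0x6F
  '7' = 0x37 → acc = 0x58
  ',' = 0x2C → acc = 0x74
  '.' = 0x2E → acc = 0x5A
  '8' = 0x38 → acc = 0x62
Checksum = 0x62.

62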